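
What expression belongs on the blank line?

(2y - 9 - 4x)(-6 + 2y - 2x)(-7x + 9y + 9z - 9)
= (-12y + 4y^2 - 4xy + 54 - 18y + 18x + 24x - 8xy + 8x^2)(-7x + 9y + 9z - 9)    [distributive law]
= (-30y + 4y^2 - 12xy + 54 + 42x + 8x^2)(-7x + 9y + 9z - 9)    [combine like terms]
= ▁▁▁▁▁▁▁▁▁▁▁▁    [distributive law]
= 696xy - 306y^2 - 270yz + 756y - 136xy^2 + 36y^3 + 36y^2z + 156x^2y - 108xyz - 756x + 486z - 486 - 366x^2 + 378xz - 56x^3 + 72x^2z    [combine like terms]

By distributive law:

210xy - 270y^2 - 270yz + 270y - 28xy^2 + 36y^3 + 36y^2z - 36y^2 + 84x^2y - 108xy^2 - 108xyz + 108xy - 378x + 486y + 486z - 486 - 294x^2 + 378xy + 378xz - 378x - 56x^3 + 72x^2y + 72x^2z - 72x^2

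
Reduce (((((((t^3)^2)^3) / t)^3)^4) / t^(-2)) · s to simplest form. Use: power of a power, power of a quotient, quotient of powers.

(((((((t^3)^2)^3) / t)^3)^4) / t^(-2)) · s
= ((((((t^3)^2)^3) / t)^12) / t^(-2)) · s    [power of a power]
= ((((((t^3)^2)^3)^12) / (t^12)) / t^(-2)) · s    [power of a quotient]
= (((((t^3)^2)^36) / (t^12)) / t^(-2)) · s    [power of a power]
= ((((t^3)^72) / (t^12)) / t^(-2)) · s    [power of a power]
= ((t^216 / (t^12)) / t^(-2)) · s    [power of a power]
= (t^204 / t^(-2)) · s    [quotient of powers]
= t^206 · s    [quotient of powers]
= st^206    [rearrange]

st^206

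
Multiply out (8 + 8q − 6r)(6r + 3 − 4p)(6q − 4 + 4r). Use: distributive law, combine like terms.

84qr − 24r + 264r² + 48q − 96 − 64pq + 128p − 224pr + 288q²r − 24qr² + 144q² − 192pq² + 16pqr − 144r³ + 96pr²

(8 + 8q − 6r)(6r + 3 − 4p)(6q − 4 + 4r)
= (48r + 24 − 32p + 48qr + 24q − 32pq − 36r² − 18r + 24pr)(6q − 4 + 4r)    [distributive law]
= (30r + 24 − 32p + 48qr + 24q − 32pq − 36r² + 24pr)(6q − 4 + 4r)    [combine like terms]
= 180qr − 120r + 120r² + 144q − 96 + 96r − 192pq + 128p − 128pr + 288q²r − 192qr + 192qr² + 144q² − 96q + 96qr − 192pq² + 128pq − 128pqr − 216qr² + 144r² − 144r³ + 144pqr − 96pr + 96pr²    [distributive law]
= 84qr − 24r + 264r² + 48q − 96 − 64pq + 128p − 224pr + 288q²r − 24qr² + 144q² − 192pq² + 16pqr − 144r³ + 96pr²    [combine like terms]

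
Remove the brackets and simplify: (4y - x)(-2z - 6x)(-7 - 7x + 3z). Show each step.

(4y - x)(-2z - 6x)(-7 - 7x + 3z)
= (-8yz - 24xy + 2xz + 6x²)(-7 - 7x + 3z)    [distributive law]
= 56yz + 56xyz - 24yz² + 168xy + 168x²y - 72xyz - 14xz - 14x²z + 6xz² - 42x² - 42x³ + 18x²z    [distributive law]
= 56yz - 16xyz - 24yz² + 168xy + 168x²y - 14xz + 4x²z + 6xz² - 42x² - 42x³    [combine like terms]

56yz - 16xyz - 24yz² + 168xy + 168x²y - 14xz + 4x²z + 6xz² - 42x² - 42x³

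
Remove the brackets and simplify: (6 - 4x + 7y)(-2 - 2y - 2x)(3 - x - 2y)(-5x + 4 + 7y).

180x - 144 - 468y + 334xy - 338y^2 + 76x^2y + 166xy^2 + 182y^3 - 172x^3 + 112x^2 - 6x^3y - 200x^2y^2 + 42xy^3 + 40x^4 + 196y^4

(6 - 4x + 7y)(-2 - 2y - 2x)(3 - x - 2y)(-5x + 4 + 7y)
= (-12 - 12y - 12x + 8x + 8xy + 8x^2 - 14y - 14y^2 - 14xy)(3 - x - 2y)(-5x + 4 + 7y)    [distributive law]
= (-12 - 26y - 4x - 6xy + 8x^2 - 14y^2)(3 - x - 2y)(-5x + 4 + 7y)    [combine like terms]
= (-36 + 12x + 24y - 78y + 26xy + 52y^2 - 12x + 4x^2 + 8xy - 18xy + 6x^2y + 12xy^2 + 24x^2 - 8x^3 - 16x^2y - 42y^2 + 14xy^2 + 28y^3)(-5x + 4 + 7y)    [distributive law]
= (-36 - 54y + 16xy + 10y^2 + 28x^2 - 10x^2y + 26xy^2 - 8x^3 + 28y^3)(-5x + 4 + 7y)    [combine like terms]
= 180x - 144 - 252y + 270xy - 216y - 378y^2 - 80x^2y + 64xy + 112xy^2 - 50xy^2 + 40y^2 + 70y^3 - 140x^3 + 112x^2 + 196x^2y + 50x^3y - 40x^2y - 70x^2y^2 - 130x^2y^2 + 104xy^2 + 182xy^3 + 40x^4 - 32x^3 - 56x^3y - 140xy^3 + 112y^3 + 196y^4    [distributive law]
= 180x - 144 - 468y + 334xy - 338y^2 + 76x^2y + 166xy^2 + 182y^3 - 172x^3 + 112x^2 - 6x^3y - 200x^2y^2 + 42xy^3 + 40x^4 + 196y^4    [combine like terms]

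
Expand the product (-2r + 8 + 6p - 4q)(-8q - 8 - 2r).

24qr + 4r² - 32q - 64 - 48pq - 48p - 12pr + 32q²

(-2r + 8 + 6p - 4q)(-8q - 8 - 2r)
= 16qr + 16r + 4r² - 64q - 64 - 16r - 48pq - 48p - 12pr + 32q² + 32q + 8qr    [distributive law]
= 24qr + 4r² - 32q - 64 - 48pq - 48p - 12pr + 32q²    [combine like terms]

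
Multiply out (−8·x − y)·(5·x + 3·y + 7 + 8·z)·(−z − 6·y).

(−8·x − y)·(5·x + 3·y + 7 + 8·z)·(−z − 6·y)
= (−40·x^2 − 24·x·y − 56·x − 64·x·z − 5·x·y − 3·y^2 − 7·y − 8·y·z)·(−z − 6·y)    [distributive law]
= (−40·x^2 − 29·x·y − 56·x − 64·x·z − 3·y^2 − 7·y − 8·y·z)·(−z − 6·y)    [combine like terms]
= 40·x^2·z + 240·x^2·y + 29·x·y·z + 174·x·y^2 + 56·x·z + 336·x·y + 64·x·z^2 + 384·x·y·z + 3·y^2·z + 18·y^3 + 7·y·z + 42·y^2 + 8·y·z^2 + 48·y^2·z    [distributive law]
= 40·x^2·z + 240·x^2·y + 413·x·y·z + 174·x·y^2 + 56·x·z + 336·x·y + 64·x·z^2 + 51·y^2·z + 18·y^3 + 7·y·z + 42·y^2 + 8·y·z^2    [combine like terms]

40·x^2·z + 240·x^2·y + 413·x·y·z + 174·x·y^2 + 56·x·z + 336·x·y + 64·x·z^2 + 51·y^2·z + 18·y^3 + 7·y·z + 42·y^2 + 8·y·z^2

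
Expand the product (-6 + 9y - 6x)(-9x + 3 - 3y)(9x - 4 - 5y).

(-6 + 9y - 6x)(-9x + 3 - 3y)(9x - 4 - 5y)
= (54x - 18 + 18y - 81xy + 27y - 27y^2 + 54x^2 - 18x + 18xy)(9x - 4 - 5y)    [distributive law]
= (36x - 18 + 45y - 63xy - 27y^2 + 54x^2)(9x - 4 - 5y)    [combine like terms]
= 324x^2 - 144x - 180xy - 162x + 72 + 90y + 405xy - 180y - 225y^2 - 567x^2y + 252xy + 315xy^2 - 243xy^2 + 108y^2 + 135y^3 + 486x^3 - 216x^2 - 270x^2y    [distributive law]
= 108x^2 - 306x + 477xy + 72 - 90y - 117y^2 - 837x^2y + 72xy^2 + 135y^3 + 486x^3    [combine like terms]

108x^2 - 306x + 477xy + 72 - 90y - 117y^2 - 837x^2y + 72xy^2 + 135y^3 + 486x^3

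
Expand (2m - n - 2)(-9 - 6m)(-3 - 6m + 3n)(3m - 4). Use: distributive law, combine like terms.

-558m^2 + 198m - 72m^3 + 18m^2n + 441mn + 216m^4 - 216m^3n - 108n + 9mn^2 - 108n^2 + 54m^2n^2 + 216

(2m - n - 2)(-9 - 6m)(-3 - 6m + 3n)(3m - 4)
= (-18m - 12m^2 + 9n + 6mn + 18 + 12m)(-3 - 6m + 3n)(3m - 4)    [distributive law]
= (-6m - 12m^2 + 9n + 6mn + 18)(-3 - 6m + 3n)(3m - 4)    [combine like terms]
= (18m + 36m^2 - 18mn + 36m^2 + 72m^3 - 36m^2n - 27n - 54mn + 27n^2 - 18mn - 36m^2n + 18mn^2 - 54 - 108m + 54n)(3m - 4)    [distributive law]
= (-90m + 72m^2 - 90mn + 72m^3 - 72m^2n + 27n + 27n^2 + 18mn^2 - 54)(3m - 4)    [combine like terms]
= -270m^2 + 360m + 216m^3 - 288m^2 - 270m^2n + 360mn + 216m^4 - 288m^3 - 216m^3n + 288m^2n + 81mn - 108n + 81mn^2 - 108n^2 + 54m^2n^2 - 72mn^2 - 162m + 216    [distributive law]
= -558m^2 + 198m - 72m^3 + 18m^2n + 441mn + 216m^4 - 216m^3n - 108n + 9mn^2 - 108n^2 + 54m^2n^2 + 216    [combine like terms]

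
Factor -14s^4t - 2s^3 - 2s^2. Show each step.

-14s^4t - 2s^3 - 2s^2
= 2(-7s^4t - s^3 - s^2)    [factor out 2]
= 2s^2(-7s^2t - s - 1)    [factor out s^2]

2s^2(-7s^2t - s - 1)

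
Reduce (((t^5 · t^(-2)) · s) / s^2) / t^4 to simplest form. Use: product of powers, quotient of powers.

(((t^5 · t^(-2)) · s) / s^2) / t^4
= ((t^3 · s) / s^2) / t^4    [product of powers]
= s^(-1)t^(-1)    [quotient of powers]

s^(-1)t^(-1)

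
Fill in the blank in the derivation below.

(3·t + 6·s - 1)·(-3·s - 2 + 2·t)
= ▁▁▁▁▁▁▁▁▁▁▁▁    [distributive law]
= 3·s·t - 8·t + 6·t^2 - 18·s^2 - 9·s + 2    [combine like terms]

Applying distributive law to the line above:

-9·s·t - 6·t + 6·t^2 - 18·s^2 - 12·s + 12·s·t + 3·s + 2 - 2·t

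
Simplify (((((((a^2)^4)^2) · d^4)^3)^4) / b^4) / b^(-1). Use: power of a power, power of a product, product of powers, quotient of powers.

(((((((a^2)^4)^2) · d^4)^3)^4) / b^4) / b^(-1)
= ((((((a^2)^4)^2) · d^4)^12) / b^4) / b^(-1)    [power of a power]
= ((((((a^2)^4)^2)^12) · ((d^4)^12)) / b^4) / b^(-1)    [power of a product]
= (((((a^2)^4)^24) · ((d^4)^12)) / b^4) / b^(-1)    [power of a power]
= ((((a^2)^96) · ((d^4)^12)) / b^4) / b^(-1)    [power of a power]
= ((a^192 · ((d^4)^12)) / b^4) / b^(-1)    [power of a power]
= ((a^192 · d^48) / b^4) / b^(-1)    [power of a power]
= a^192·b^(-3)·d^48    [quotient of powers; product of powers]

a^192·b^(-3)·d^48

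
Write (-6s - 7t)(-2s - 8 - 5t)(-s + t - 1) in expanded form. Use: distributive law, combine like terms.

-12s³ - 32s²t - 60s² - 52st - 48s + 9st² + 21t² - 56t + 35t³

(-6s - 7t)(-2s - 8 - 5t)(-s + t - 1)
= (12s² + 48s + 30st + 14st + 56t + 35t²)(-s + t - 1)    [distributive law]
= (12s² + 48s + 44st + 56t + 35t²)(-s + t - 1)    [combine like terms]
= -12s³ + 12s²t - 12s² - 48s² + 48st - 48s - 44s²t + 44st² - 44st - 56st + 56t² - 56t - 35st² + 35t³ - 35t²    [distributive law]
= -12s³ - 32s²t - 60s² - 52st - 48s + 9st² + 21t² - 56t + 35t³    [combine like terms]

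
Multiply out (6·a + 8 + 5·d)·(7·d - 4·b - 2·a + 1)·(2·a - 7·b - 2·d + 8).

(6·a + 8 + 5·d)·(7·d - 4·b - 2·a + 1)·(2·a - 7·b - 2·d + 8)
= (42·a·d - 24·a·b - 12·a^2 + 6·a + 56·d - 32·b - 16·a + 8 + 35·d^2 - 20·b·d - 10·a·d + 5·d)·(2·a - 7·b - 2·d + 8)    [distributive law]
= (32·a·d - 24·a·b - 12·a^2 - 10·a + 61·d - 32·b + 8 + 35·d^2 - 20·b·d)·(2·a - 7·b - 2·d + 8)    [combine like terms]
= 64·a^2·d - 224·a·b·d - 64·a·d^2 + 256·a·d - 48·a^2·b + 168·a·b^2 + 48·a·b·d - 192·a·b - 24·a^3 + 84·a^2·b + 24·a^2·d - 96·a^2 - 20·a^2 + 70·a·b + 20·a·d - 80·a + 122·a·d - 427·b·d - 122·d^2 + 488·d - 64·a·b + 224·b^2 + 64·b·d - 256·b + 16·a - 56·b - 16·d + 64 + 70·a·d^2 - 245·b·d^2 - 70·d^3 + 280·d^2 - 40·a·b·d + 140·b^2·d + 40·b·d^2 - 160·b·d    [distributive law]
= 88·a^2·d - 216·a·b·d + 6·a·d^2 + 398·a·d + 36·a^2·b + 168·a·b^2 - 186·a·b - 24·a^3 - 116·a^2 - 64·a - 523·b·d + 158·d^2 + 472·d + 224·b^2 - 312·b + 64 - 205·b·d^2 - 70·d^3 + 140·b^2·d    [combine like terms]

88·a^2·d - 216·a·b·d + 6·a·d^2 + 398·a·d + 36·a^2·b + 168·a·b^2 - 186·a·b - 24·a^3 - 116·a^2 - 64·a - 523·b·d + 158·d^2 + 472·d + 224·b^2 - 312·b + 64 - 205·b·d^2 - 70·d^3 + 140·b^2·d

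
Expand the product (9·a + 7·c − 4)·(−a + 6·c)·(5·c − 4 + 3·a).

96·a²·c + 48·a² − 27·a³ + 361·a·c² − 240·a·c + 210·c³ − 288·c² − 16·a + 96·c

(9·a + 7·c − 4)·(−a + 6·c)·(5·c − 4 + 3·a)
= (−9·a² + 54·a·c − 7·a·c + 42·c² + 4·a − 24·c)·(5·c − 4 + 3·a)    [distributive law]
= (−9·a² + 47·a·c + 42·c² + 4·a − 24·c)·(5·c − 4 + 3·a)    [combine like terms]
= −45·a²·c + 36·a² − 27·a³ + 235·a·c² − 188·a·c + 141·a²·c + 210·c³ − 168·c² + 126·a·c² + 20·a·c − 16·a + 12·a² − 120·c² + 96·c − 72·a·c    [distributive law]
= 96·a²·c + 48·a² − 27·a³ + 361·a·c² − 240·a·c + 210·c³ − 288·c² − 16·a + 96·c    [combine like terms]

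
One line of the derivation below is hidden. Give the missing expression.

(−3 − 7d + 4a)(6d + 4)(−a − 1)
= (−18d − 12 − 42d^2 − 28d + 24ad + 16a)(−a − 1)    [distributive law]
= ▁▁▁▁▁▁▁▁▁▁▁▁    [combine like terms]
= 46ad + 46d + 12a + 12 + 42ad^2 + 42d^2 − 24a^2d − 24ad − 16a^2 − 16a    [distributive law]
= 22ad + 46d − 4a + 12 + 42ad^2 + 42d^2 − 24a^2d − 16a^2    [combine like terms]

Applying combine like terms to the line above:

(−46d − 12 − 42d^2 + 24ad + 16a)(−a − 1)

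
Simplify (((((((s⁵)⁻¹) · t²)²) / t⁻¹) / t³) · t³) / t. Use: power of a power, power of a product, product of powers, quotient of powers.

s⁻¹⁰t⁴

(((((((s⁵)⁻¹) · t²)²) / t⁻¹) / t³) · t³) / t
= (((((((s⁵)⁻¹)²) · ((t²)²)) / t⁻¹) / t³) · t³) / t    [power of a product]
= ((((((s⁵)⁻²) · ((t²)²)) / t⁻¹) / t³) · t³) / t    [power of a power]
= ((((s⁻¹⁰ · ((t²)²)) / t⁻¹) / t³) · t³) / t    [power of a power]
= ((((s⁻¹⁰ · t⁴) / t⁻¹) / t³) · t³) / t    [power of a power]
= s⁻¹⁰t⁴    [quotient of powers; product of powers]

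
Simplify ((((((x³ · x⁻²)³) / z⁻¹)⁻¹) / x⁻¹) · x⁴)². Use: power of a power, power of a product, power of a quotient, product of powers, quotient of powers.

x⁴·z⁻²

((((((x³ · x⁻²)³) / z⁻¹)⁻¹) / x⁻¹) · x⁴)²
= ((((((x³ · x⁻²)³) / z⁻¹)⁻¹) / x⁻¹)²) · ((x⁴)²)    [power of a product]
= ((((((x³ · x⁻²)³) / z⁻¹)⁻¹)²) / ((x⁻¹)²)) · ((x⁴)²)    [power of a quotient]
= (((((x³ · x⁻²)³) / z⁻¹)⁻²) / ((x⁻¹)²)) · ((x⁴)²)    [power of a power]
= (((((x³ · x⁻²)³)⁻²) / ((z⁻¹)⁻²)) / ((x⁻¹)²)) · ((x⁴)²)    [power of a quotient]
= ((((x³ · x⁻²)⁻⁶) / ((z⁻¹)⁻²)) / ((x⁻¹)²)) · ((x⁴)²)    [power of a power]
= (((((x³)⁻⁶) · ((x⁻²)⁻⁶)) / ((z⁻¹)⁻²)) / ((x⁻¹)²)) · ((x⁴)²)    [power of a product]
= (((x⁻¹⁸ · ((x⁻²)⁻⁶)) / ((z⁻¹)⁻²)) / ((x⁻¹)²)) · ((x⁴)²)    [power of a power]
= (((x⁻¹⁸ · x¹²) / ((z⁻¹)⁻²)) / ((x⁻¹)²)) · ((x⁴)²)    [power of a power]
= ((x⁻⁶ / ((z⁻¹)⁻²)) / ((x⁻¹)²)) · ((x⁴)²)    [product of powers]
= ((x⁻⁶ / z²) / ((x⁻¹)²)) · ((x⁴)²)    [power of a power]
= ((x⁻⁶ / z²) / x⁻²) · ((x⁴)²)    [power of a power]
= ((x⁻⁶ / z²) / x⁻²) · x⁸    [power of a power]
= x⁴·z⁻²    [quotient of powers; product of powers]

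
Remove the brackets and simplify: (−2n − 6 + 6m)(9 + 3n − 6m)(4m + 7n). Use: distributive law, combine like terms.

(−2n − 6 + 6m)(9 + 3n − 6m)(4m + 7n)
= (−18n − 6n² + 12mn − 54 − 18n + 36m + 54m + 18mn − 36m²)(4m + 7n)    [distributive law]
= (−36n − 6n² + 30mn − 54 + 90m − 36m²)(4m + 7n)    [combine like terms]
= −144mn − 252n² − 24mn² − 42n³ + 120m²n + 210mn² − 216m − 378n + 360m² + 630mn − 144m³ − 252m²n    [distributive law]
= 486mn − 252n² + 186mn² − 42n³ − 132m²n − 216m − 378n + 360m² − 144m³    [combine like terms]

486mn − 252n² + 186mn² − 42n³ − 132m²n − 216m − 378n + 360m² − 144m³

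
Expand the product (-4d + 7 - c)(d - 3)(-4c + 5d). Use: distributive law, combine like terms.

11cd^2 - 20d^3 - 61cd + 95d^2 + 84c - 105d + 4c^2d - 12c^2

(-4d + 7 - c)(d - 3)(-4c + 5d)
= (-4d^2 + 12d + 7d - 21 - cd + 3c)(-4c + 5d)    [distributive law]
= (-4d^2 + 19d - 21 - cd + 3c)(-4c + 5d)    [combine like terms]
= 16cd^2 - 20d^3 - 76cd + 95d^2 + 84c - 105d + 4c^2d - 5cd^2 - 12c^2 + 15cd    [distributive law]
= 11cd^2 - 20d^3 - 61cd + 95d^2 + 84c - 105d + 4c^2d - 12c^2    [combine like terms]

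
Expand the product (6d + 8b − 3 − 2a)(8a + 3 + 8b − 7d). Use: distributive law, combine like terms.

(6d + 8b − 3 − 2a)(8a + 3 + 8b − 7d)
= 48ad + 18d + 48bd − 42d^2 + 64ab + 24b + 64b^2 − 56bd − 24a − 9 − 24b + 21d − 16a^2 − 6a − 16ab + 14ad    [distributive law]
= 62ad + 39d − 8bd − 42d^2 + 48ab + 64b^2 − 30a − 9 − 16a^2    [combine like terms]

62ad + 39d − 8bd − 42d^2 + 48ab + 64b^2 − 30a − 9 − 16a^2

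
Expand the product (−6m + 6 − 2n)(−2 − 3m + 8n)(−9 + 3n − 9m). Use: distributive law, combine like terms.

162m − 108mn − 108m^2 + 432m^2n − 162m^3 + 18mn^2 + 108 − 504n + 300n^2 − 48n^3

(−6m + 6 − 2n)(−2 − 3m + 8n)(−9 + 3n − 9m)
= (12m + 18m^2 − 48mn − 12 − 18m + 48n + 4n + 6mn − 16n^2)(−9 + 3n − 9m)    [distributive law]
= (−6m + 18m^2 − 42mn − 12 + 52n − 16n^2)(−9 + 3n − 9m)    [combine like terms]
= 54m − 18mn + 54m^2 − 162m^2 + 54m^2n − 162m^3 + 378mn − 126mn^2 + 378m^2n + 108 − 36n + 108m − 468n + 156n^2 − 468mn + 144n^2 − 48n^3 + 144mn^2    [distributive law]
= 162m − 108mn − 108m^2 + 432m^2n − 162m^3 + 18mn^2 + 108 − 504n + 300n^2 − 48n^3    [combine like terms]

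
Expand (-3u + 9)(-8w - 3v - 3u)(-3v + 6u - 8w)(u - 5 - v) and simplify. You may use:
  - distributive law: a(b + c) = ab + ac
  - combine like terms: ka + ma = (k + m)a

(-3u + 9)(-8w - 3v - 3u)(-3v + 6u - 8w)(u - 5 - v)
= (24uw + 9uv + 9u^2 - 72w - 27v - 27u)(-3v + 6u - 8w)(u - 5 - v)    [distributive law]
= (-72uvw + 144u^2w - 192uw^2 - 27uv^2 + 54u^2v - 72uvw - 27u^2v + 54u^3 - 72u^2w + 216vw - 432uw + 576w^2 + 81v^2 - 162uv + 216vw + 81uv - 162u^2 + 216uw)(u - 5 - v)    [distributive law]
= (-144uvw + 72u^2w - 192uw^2 - 27uv^2 + 27u^2v + 54u^3 + 432vw - 216uw + 576w^2 + 81v^2 - 81uv - 162u^2)(u - 5 - v)    [combine like terms]
= -144u^2vw + 720uvw + 144uv^2w + 72u^3w - 360u^2w - 72u^2vw - 192u^2w^2 + 960uw^2 + 192uvw^2 - 27u^2v^2 + 135uv^2 + 27uv^3 + 27u^3v - 135u^2v - 27u^2v^2 + 54u^4 - 270u^3 - 54u^3v + 432uvw - 2160vw - 432v^2w - 216u^2w + 1080uw + 216uvw + 576uw^2 - 2880w^2 - 576vw^2 + 81uv^2 - 405v^2 - 81v^3 - 81u^2v + 405uv + 81uv^2 - 162u^3 + 810u^2 + 162u^2v    [distributive law]
= -216u^2vw + 1368uvw + 144uv^2w + 72u^3w - 576u^2w - 192u^2w^2 + 1536uw^2 + 192uvw^2 - 54u^2v^2 + 297uv^2 + 27uv^3 - 27u^3v - 54u^2v + 54u^4 - 432u^3 - 2160vw - 432v^2w + 1080uw - 2880w^2 - 576vw^2 - 405v^2 - 81v^3 + 405uv + 810u^2    [combine like terms]

-216u^2vw + 1368uvw + 144uv^2w + 72u^3w - 576u^2w - 192u^2w^2 + 1536uw^2 + 192uvw^2 - 54u^2v^2 + 297uv^2 + 27uv^3 - 27u^3v - 54u^2v + 54u^4 - 432u^3 - 2160vw - 432v^2w + 1080uw - 2880w^2 - 576vw^2 - 405v^2 - 81v^3 + 405uv + 810u^2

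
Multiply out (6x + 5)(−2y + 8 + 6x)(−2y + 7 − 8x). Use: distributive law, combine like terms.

(6x + 5)(−2y + 8 + 6x)(−2y + 7 − 8x)
= (−12xy + 48x + 36x^2 − 10y + 40 + 30x)(−2y + 7 − 8x)    [distributive law]
= (−12xy + 78x + 36x^2 − 10y + 40)(−2y + 7 − 8x)    [combine like terms]
= 24xy^2 − 84xy + 96x^2y − 156xy + 546x − 624x^2 − 72x^2y + 252x^2 − 288x^3 + 20y^2 − 70y + 80xy − 80y + 280 − 320x    [distributive law]
= 24xy^2 − 160xy + 24x^2y + 226x − 372x^2 − 288x^3 + 20y^2 − 150y + 280    [combine like terms]

24xy^2 − 160xy + 24x^2y + 226x − 372x^2 − 288x^3 + 20y^2 − 150y + 280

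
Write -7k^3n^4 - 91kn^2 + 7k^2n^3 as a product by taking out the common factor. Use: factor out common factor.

-7k^3n^4 - 91kn^2 + 7k^2n^3
= 7(-k^3n^4 - 13kn^2 + k^2n^3)    [factor out 7]
= 7kn^2(-k^2n^2 - 13 + kn)    [factor out kn^2]

7kn^2(-k^2n^2 - 13 + kn)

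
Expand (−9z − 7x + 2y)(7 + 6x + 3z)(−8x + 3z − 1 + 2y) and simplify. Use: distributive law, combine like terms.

432xz − 162z^2 + 63z − 90yz + 474x^2z − 9xz^2 − 162xyz − 81z^3 − 36yz^2 + 434x^2 + 49x − 222xy + 336x^3 − 180x^2y − 14y + 28y^2 + 24xy^2 + 12y^2z

(−9z − 7x + 2y)(7 + 6x + 3z)(−8x + 3z − 1 + 2y)
= (−63z − 54xz − 27z^2 − 49x − 42x^2 − 21xz + 14y + 12xy + 6yz)(−8x + 3z − 1 + 2y)    [distributive law]
= (−63z − 75xz − 27z^2 − 49x − 42x^2 + 14y + 12xy + 6yz)(−8x + 3z − 1 + 2y)    [combine like terms]
= 504xz − 189z^2 + 63z − 126yz + 600x^2z − 225xz^2 + 75xz − 150xyz + 216xz^2 − 81z^3 + 27z^2 − 54yz^2 + 392x^2 − 147xz + 49x − 98xy + 336x^3 − 126x^2z + 42x^2 − 84x^2y − 112xy + 42yz − 14y + 28y^2 − 96x^2y + 36xyz − 12xy + 24xy^2 − 48xyz + 18yz^2 − 6yz + 12y^2z    [distributive law]
= 432xz − 162z^2 + 63z − 90yz + 474x^2z − 9xz^2 − 162xyz − 81z^3 − 36yz^2 + 434x^2 + 49x − 222xy + 336x^3 − 180x^2y − 14y + 28y^2 + 24xy^2 + 12y^2z    [combine like terms]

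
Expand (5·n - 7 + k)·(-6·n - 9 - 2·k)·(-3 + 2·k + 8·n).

(5·n - 7 + k)·(-6·n - 9 - 2·k)·(-3 + 2·k + 8·n)
= (-30·n^2 - 45·n - 10·k·n + 42·n + 63 + 14·k - 6·k·n - 9·k - 2·k^2)·(-3 + 2·k + 8·n)    [distributive law]
= (-30·n^2 - 3·n - 16·k·n + 63 + 5·k - 2·k^2)·(-3 + 2·k + 8·n)    [combine like terms]
= 90·n^2 - 60·k·n^2 - 240·n^3 + 9·n - 6·k·n - 24·n^2 + 48·k·n - 32·k^2·n - 128·k·n^2 - 189 + 126·k + 504·n - 15·k + 10·k^2 + 40·k·n + 6·k^2 - 4·k^3 - 16·k^2·n    [distributive law]
= 66·n^2 - 188·k·n^2 - 240·n^3 + 513·n + 82·k·n - 48·k^2·n - 189 + 111·k + 16·k^2 - 4·k^3    [combine like terms]

66·n^2 - 188·k·n^2 - 240·n^3 + 513·n + 82·k·n - 48·k^2·n - 189 + 111·k + 16·k^2 - 4·k^3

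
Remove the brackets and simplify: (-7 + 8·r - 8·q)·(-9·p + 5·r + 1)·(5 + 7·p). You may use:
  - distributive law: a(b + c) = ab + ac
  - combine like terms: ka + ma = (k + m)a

(-7 + 8·r - 8·q)·(-9·p + 5·r + 1)·(5 + 7·p)
= (63·p - 35·r - 7 - 72·p·r + 40·r² + 8·r + 72·p·q - 40·q·r - 8·q)·(5 + 7·p)    [distributive law]
= (63·p - 27·r - 7 - 72·p·r + 40·r² + 72·p·q - 40·q·r - 8·q)·(5 + 7·p)    [combine like terms]
= 315·p + 441·p² - 135·r - 189·p·r - 35 - 49·p - 360·p·r - 504·p²·r + 200·r² + 280·p·r² + 360·p·q + 504·p²·q - 200·q·r - 280·p·q·r - 40·q - 56·p·q    [distributive law]
= 266·p + 441·p² - 135·r - 549·p·r - 35 - 504·p²·r + 200·r² + 280·p·r² + 304·p·q + 504·p²·q - 200·q·r - 280·p·q·r - 40·q    [combine like terms]

266·p + 441·p² - 135·r - 549·p·r - 35 - 504·p²·r + 200·r² + 280·p·r² + 304·p·q + 504·p²·q - 200·q·r - 280·p·q·r - 40·q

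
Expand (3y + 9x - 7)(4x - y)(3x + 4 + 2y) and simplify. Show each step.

81x^2y - 23xy - 3xy^2 + 2y^2 - 6y^3 + 108x^3 + 60x^2 - 112x + 28y

(3y + 9x - 7)(4x - y)(3x + 4 + 2y)
= (12xy - 3y^2 + 36x^2 - 9xy - 28x + 7y)(3x + 4 + 2y)    [distributive law]
= (3xy - 3y^2 + 36x^2 - 28x + 7y)(3x + 4 + 2y)    [combine like terms]
= 9x^2y + 12xy + 6xy^2 - 9xy^2 - 12y^2 - 6y^3 + 108x^3 + 144x^2 + 72x^2y - 84x^2 - 112x - 56xy + 21xy + 28y + 14y^2    [distributive law]
= 81x^2y - 23xy - 3xy^2 + 2y^2 - 6y^3 + 108x^3 + 60x^2 - 112x + 28y    [combine like terms]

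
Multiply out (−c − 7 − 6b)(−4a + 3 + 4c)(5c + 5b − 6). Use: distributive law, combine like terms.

(−c − 7 − 6b)(−4a + 3 + 4c)(5c + 5b − 6)
= (4ac − 3c − 4c² + 28a − 21 − 28c + 24ab − 18b − 24bc)(5c + 5b − 6)    [distributive law]
= (4ac − 31c − 4c² + 28a − 21 + 24ab − 18b − 24bc)(5c + 5b − 6)    [combine like terms]
= 20ac² + 20abc − 24ac − 155c² − 155bc + 186c − 20c³ − 20bc² + 24c² + 140ac + 140ab − 168a − 105c − 105b + 126 + 120abc + 120ab² − 144ab − 90bc − 90b² + 108b − 120bc² − 120b²c + 144bc    [distributive law]
= 20ac² + 140abc + 116ac − 131c² − 101bc + 81c − 20c³ − 140bc² − 4ab − 168a + 3b + 126 + 120ab² − 90b² − 120b²c    [combine like terms]

20ac² + 140abc + 116ac − 131c² − 101bc + 81c − 20c³ − 140bc² − 4ab − 168a + 3b + 126 + 120ab² − 90b² − 120b²c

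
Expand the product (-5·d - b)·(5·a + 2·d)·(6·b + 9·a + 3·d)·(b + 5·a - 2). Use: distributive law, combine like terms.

-243·a·b²·d - 1140·a²·b·d + 366·a·b·d - 1125·a³·d + 450·a²·d - 495·a·b·d² - 825·a²·d² + 330·a·d² - 66·b²·d² + 132·b·d² - 30·b·d³ - 150·a·d³ + 60·d³ - 30·a·b³ - 195·a²·b² + 60·a·b² - 225·a³·b + 90·a²·b - 12·b³·d + 24·b²·d

(-5·d - b)·(5·a + 2·d)·(6·b + 9·a + 3·d)·(b + 5·a - 2)
= (-25·a·d - 10·d² - 5·a·b - 2·b·d)·(6·b + 9·a + 3·d)·(b + 5·a - 2)    [distributive law]
= (-150·a·b·d - 225·a²·d - 75·a·d² - 60·b·d² - 90·a·d² - 30·d³ - 30·a·b² - 45·a²·b - 15·a·b·d - 12·b²·d - 18·a·b·d - 6·b·d²)·(b + 5·a - 2)    [distributive law]
= (-183·a·b·d - 225·a²·d - 165·a·d² - 66·b·d² - 30·d³ - 30·a·b² - 45·a²·b - 12·b²·d)·(b + 5·a - 2)    [combine like terms]
= -183·a·b²·d - 915·a²·b·d + 366·a·b·d - 225·a²·b·d - 1125·a³·d + 450·a²·d - 165·a·b·d² - 825·a²·d² + 330·a·d² - 66·b²·d² - 330·a·b·d² + 132·b·d² - 30·b·d³ - 150·a·d³ + 60·d³ - 30·a·b³ - 150·a²·b² + 60·a·b² - 45·a²·b² - 225·a³·b + 90·a²·b - 12·b³·d - 60·a·b²·d + 24·b²·d    [distributive law]
= -243·a·b²·d - 1140·a²·b·d + 366·a·b·d - 1125·a³·d + 450·a²·d - 495·a·b·d² - 825·a²·d² + 330·a·d² - 66·b²·d² + 132·b·d² - 30·b·d³ - 150·a·d³ + 60·d³ - 30·a·b³ - 195·a²·b² + 60·a·b² - 225·a³·b + 90·a²·b - 12·b³·d + 24·b²·d    [combine like terms]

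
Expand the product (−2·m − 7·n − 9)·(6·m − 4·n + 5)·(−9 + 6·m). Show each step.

−276·m² − 72·m³ + 312·m·n − 204·m²·n + 306·m − 252·n² + 168·m·n² − 9·n + 405

(−2·m − 7·n − 9)·(6·m − 4·n + 5)·(−9 + 6·m)
= (−12·m² + 8·m·n − 10·m − 42·m·n + 28·n² − 35·n − 54·m + 36·n − 45)·(−9 + 6·m)    [distributive law]
= (−12·m² − 34·m·n − 64·m + 28·n² + n − 45)·(−9 + 6·m)    [combine like terms]
= 108·m² − 72·m³ + 306·m·n − 204·m²·n + 576·m − 384·m² − 252·n² + 168·m·n² − 9·n + 6·m·n + 405 − 270·m    [distributive law]
= −276·m² − 72·m³ + 312·m·n − 204·m²·n + 306·m − 252·n² + 168·m·n² − 9·n + 405    [combine like terms]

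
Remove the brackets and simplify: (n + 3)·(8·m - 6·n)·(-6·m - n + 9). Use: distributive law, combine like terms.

-48·m^2·n + 28·m·n^2 + 156·m·n + 6·n^3 - 36·n^2 - 144·m^2 + 216·m - 162·n

(n + 3)·(8·m - 6·n)·(-6·m - n + 9)
= (8·m·n - 6·n^2 + 24·m - 18·n)·(-6·m - n + 9)    [distributive law]
= -48·m^2·n - 8·m·n^2 + 72·m·n + 36·m·n^2 + 6·n^3 - 54·n^2 - 144·m^2 - 24·m·n + 216·m + 108·m·n + 18·n^2 - 162·n    [distributive law]
= -48·m^2·n + 28·m·n^2 + 156·m·n + 6·n^3 - 36·n^2 - 144·m^2 + 216·m - 162·n    [combine like terms]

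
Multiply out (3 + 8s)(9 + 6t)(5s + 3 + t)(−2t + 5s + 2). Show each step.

(3 + 8s)(9 + 6t)(5s + 3 + t)(−2t + 5s + 2)
= (27 + 18t + 72s + 48st)(5s + 3 + t)(−2t + 5s + 2)    [distributive law]
= (135s + 81 + 27t + 90st + 54t + 18t^2 + 360s^2 + 216s + 72st + 240s^2t + 144st + 48st^2)(−2t + 5s + 2)    [distributive law]
= (351s + 81 + 81t + 306st + 18t^2 + 360s^2 + 240s^2t + 48st^2)(−2t + 5s + 2)    [combine like terms]
= −702st + 1755s^2 + 702s − 162t + 405s + 162 − 162t^2 + 405st + 162t − 612st^2 + 1530s^2t + 612st − 36t^3 + 90st^2 + 36t^2 − 720s^2t + 1800s^3 + 720s^2 − 480s^2t^2 + 1200s^3t + 480s^2t − 96st^3 + 240s^2t^2 + 96st^2    [distributive law]
= 315st + 2475s^2 + 1107s + 162 − 126t^2 − 426st^2 + 1290s^2t − 36t^3 + 1800s^3 − 240s^2t^2 + 1200s^3t − 96st^3    [combine like terms]

315st + 2475s^2 + 1107s + 162 − 126t^2 − 426st^2 + 1290s^2t − 36t^3 + 1800s^3 − 240s^2t^2 + 1200s^3t − 96st^3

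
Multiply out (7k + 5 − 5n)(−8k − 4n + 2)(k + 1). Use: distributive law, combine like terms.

−56k^3 − 82k^2 + 12k^2n − 18kn − 16k − 30n + 10 + 20kn^2 + 20n^2

(7k + 5 − 5n)(−8k − 4n + 2)(k + 1)
= (−56k^2 − 28kn + 14k − 40k − 20n + 10 + 40kn + 20n^2 − 10n)(k + 1)    [distributive law]
= (−56k^2 + 12kn − 26k − 30n + 10 + 20n^2)(k + 1)    [combine like terms]
= −56k^3 − 56k^2 + 12k^2n + 12kn − 26k^2 − 26k − 30kn − 30n + 10k + 10 + 20kn^2 + 20n^2    [distributive law]
= −56k^3 − 82k^2 + 12k^2n − 18kn − 16k − 30n + 10 + 20kn^2 + 20n^2    [combine like terms]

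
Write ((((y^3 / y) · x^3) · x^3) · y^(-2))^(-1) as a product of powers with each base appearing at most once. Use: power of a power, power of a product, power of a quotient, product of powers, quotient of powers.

((((y^3 / y) · x^3) · x^3) · y^(-2))^(-1)
= ((((y^3 / y) · x^3) · x^3)^(-1)) · ((y^(-2))^(-1))    [power of a product]
= ((((y^3 / y) · x^3)^(-1)) · ((x^3)^(-1))) · ((y^(-2))^(-1))    [power of a product]
= ((((y^3 / y)^(-1)) · ((x^3)^(-1))) · ((x^3)^(-1))) · ((y^(-2))^(-1))    [power of a product]
= (((((y^3)^(-1)) / (y^(-1))) · ((x^3)^(-1))) · ((x^3)^(-1))) · ((y^(-2))^(-1))    [power of a quotient]
= (((y^(-3) / (y^(-1))) · ((x^3)^(-1))) · ((x^3)^(-1))) · ((y^(-2))^(-1))    [power of a power]
= ((y^(-2) · ((x^3)^(-1))) · ((x^3)^(-1))) · ((y^(-2))^(-1))    [quotient of powers]
= ((y^(-2) · x^(-3)) · ((x^3)^(-1))) · ((y^(-2))^(-1))    [power of a power]
= ((y^(-2) · x^(-3)) · x^(-3)) · ((y^(-2))^(-1))    [power of a power]
= ((y^(-2) · x^(-3)) · x^(-3)) · y^2    [power of a power]
= x^(-6)    [product of powers]

x^(-6)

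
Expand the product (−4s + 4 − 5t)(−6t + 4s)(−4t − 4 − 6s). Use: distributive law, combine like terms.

−196st² + 64st + 40s²t − 32s² + 96s³ − 24t² + 96t − 64s − 120t³

(−4s + 4 − 5t)(−6t + 4s)(−4t − 4 − 6s)
= (24st − 16s² − 24t + 16s + 30t² − 20st)(−4t − 4 − 6s)    [distributive law]
= (4st − 16s² − 24t + 16s + 30t²)(−4t − 4 − 6s)    [combine like terms]
= −16st² − 16st − 24s²t + 64s²t + 64s² + 96s³ + 96t² + 96t + 144st − 64st − 64s − 96s² − 120t³ − 120t² − 180st²    [distributive law]
= −196st² + 64st + 40s²t − 32s² + 96s³ − 24t² + 96t − 64s − 120t³    [combine like terms]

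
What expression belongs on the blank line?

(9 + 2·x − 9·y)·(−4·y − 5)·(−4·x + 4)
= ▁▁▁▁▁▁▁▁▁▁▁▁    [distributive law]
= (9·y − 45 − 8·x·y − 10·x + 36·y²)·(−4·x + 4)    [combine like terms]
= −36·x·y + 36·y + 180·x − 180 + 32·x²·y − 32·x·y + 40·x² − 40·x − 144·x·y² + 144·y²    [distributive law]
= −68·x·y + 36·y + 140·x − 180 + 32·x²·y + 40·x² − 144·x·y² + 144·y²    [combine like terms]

By distributive law:

(−36·y − 45 − 8·x·y − 10·x + 36·y² + 45·y)·(−4·x + 4)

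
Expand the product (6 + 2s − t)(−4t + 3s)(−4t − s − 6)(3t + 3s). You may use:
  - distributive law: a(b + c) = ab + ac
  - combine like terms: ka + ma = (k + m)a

216t^3 + 270st^2 − 108s^2t + 432t^2 + 108st − 162s^3 − 324s^2 + 72st^3 + 81s^2t^2 − 57s^3t − 18s^4 − 48t^4

(6 + 2s − t)(−4t + 3s)(−4t − s − 6)(3t + 3s)
= (−24t + 18s − 8st + 6s^2 + 4t^2 − 3st)(−4t − s − 6)(3t + 3s)    [distributive law]
= (−24t + 18s − 11st + 6s^2 + 4t^2)(−4t − s − 6)(3t + 3s)    [combine like terms]
= (96t^2 + 24st + 144t − 72st − 18s^2 − 108s + 44st^2 + 11s^2t + 66st − 24s^2t − 6s^3 − 36s^2 − 16t^3 − 4st^2 − 24t^2)(3t + 3s)    [distributive law]
= (72t^2 + 18st + 144t − 54s^2 − 108s + 40st^2 − 13s^2t − 6s^3 − 16t^3)(3t + 3s)    [combine like terms]
= 216t^3 + 216st^2 + 54st^2 + 54s^2t + 432t^2 + 432st − 162s^2t − 162s^3 − 324st − 324s^2 + 120st^3 + 120s^2t^2 − 39s^2t^2 − 39s^3t − 18s^3t − 18s^4 − 48t^4 − 48st^3    [distributive law]
= 216t^3 + 270st^2 − 108s^2t + 432t^2 + 108st − 162s^3 − 324s^2 + 72st^3 + 81s^2t^2 − 57s^3t − 18s^4 − 48t^4    [combine like terms]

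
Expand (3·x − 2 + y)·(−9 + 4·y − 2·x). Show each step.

(3·x − 2 + y)·(−9 + 4·y − 2·x)
= −27·x + 12·x·y − 6·x^2 + 18 − 8·y + 4·x − 9·y + 4·y^2 − 2·x·y    [distributive law]
= −23·x + 10·x·y − 6·x^2 + 18 − 17·y + 4·y^2    [combine like terms]

−23·x + 10·x·y − 6·x^2 + 18 − 17·y + 4·y^2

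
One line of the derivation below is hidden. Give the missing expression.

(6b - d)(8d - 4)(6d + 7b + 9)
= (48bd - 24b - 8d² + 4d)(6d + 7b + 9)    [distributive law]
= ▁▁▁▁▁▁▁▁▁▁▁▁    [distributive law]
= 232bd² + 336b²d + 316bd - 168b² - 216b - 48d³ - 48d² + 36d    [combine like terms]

Applying distributive law to the line above:

288bd² + 336b²d + 432bd - 144bd - 168b² - 216b - 48d³ - 56bd² - 72d² + 24d² + 28bd + 36d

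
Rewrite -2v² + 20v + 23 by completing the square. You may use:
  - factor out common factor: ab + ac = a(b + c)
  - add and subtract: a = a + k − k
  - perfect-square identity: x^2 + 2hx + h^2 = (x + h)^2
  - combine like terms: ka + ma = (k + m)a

-2v² + 20v + 23
= -2(v² - 10v) + 23    [factor out -2 from the v-terms]
= -2(v² - 10v + 25 - 25) + 23    [add and subtract 25 inside the bracket]
= -2(v - 5)² + 50 + 23    [perfect-square identity]
= -2(v - 5)² + 73    [combine constants]

-2(v - 5)² + 73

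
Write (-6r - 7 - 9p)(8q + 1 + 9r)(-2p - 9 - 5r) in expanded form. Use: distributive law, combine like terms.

(-6r - 7 - 9p)(8q + 1 + 9r)(-2p - 9 - 5r)
= (-48qr - 6r - 54r^2 - 56q - 7 - 63r - 72pq - 9p - 81pr)(-2p - 9 - 5r)    [distributive law]
= (-48qr - 69r - 54r^2 - 56q - 7 - 72pq - 9p - 81pr)(-2p - 9 - 5r)    [combine like terms]
= 96pqr + 432qr + 240qr^2 + 138pr + 621r + 345r^2 + 108pr^2 + 486r^2 + 270r^3 + 112pq + 504q + 280qr + 14p + 63 + 35r + 144p^2q + 648pq + 360pqr + 18p^2 + 81p + 45pr + 162p^2r + 729pr + 405pr^2    [distributive law]
= 456pqr + 712qr + 240qr^2 + 912pr + 656r + 831r^2 + 513pr^2 + 270r^3 + 760pq + 504q + 95p + 63 + 144p^2q + 18p^2 + 162p^2r    [combine like terms]

456pqr + 712qr + 240qr^2 + 912pr + 656r + 831r^2 + 513pr^2 + 270r^3 + 760pq + 504q + 95p + 63 + 144p^2q + 18p^2 + 162p^2r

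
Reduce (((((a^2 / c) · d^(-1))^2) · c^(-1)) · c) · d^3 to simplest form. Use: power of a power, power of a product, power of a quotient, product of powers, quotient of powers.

(((((a^2 / c) · d^(-1))^2) · c^(-1)) · c) · d^3
= (((((a^2 / c)^2) · ((d^(-1))^2)) · c^(-1)) · c) · d^3    [power of a product]
= ((((((a^2)^2) / (c^2)) · ((d^(-1))^2)) · c^(-1)) · c) · d^3    [power of a quotient]
= ((((a^4 / (c^2)) · ((d^(-1))^2)) · c^(-1)) · c) · d^3    [power of a power]
= ((((a^4 / c^2) · d^(-2)) · c^(-1)) · c) · d^3    [power of a power]
= a^4c^(-2)d    [quotient of powers; product of powers]

a^4c^(-2)d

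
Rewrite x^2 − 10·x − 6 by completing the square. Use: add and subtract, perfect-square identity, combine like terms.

(x − 5)^2 − 31

x^2 − 10·x − 6
= x^2 − 10·x + 25 − 25 − 6    [add and subtract 25]
= (x − 5)^2 − 25 − 6    [perfect-square identity]
= (x − 5)^2 − 31    [combine constants]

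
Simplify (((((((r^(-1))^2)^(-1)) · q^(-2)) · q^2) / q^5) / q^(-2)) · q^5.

q^2r^2

(((((((r^(-1))^2)^(-1)) · q^(-2)) · q^2) / q^5) / q^(-2)) · q^5
= ((((((r^(-1))^(-2)) · q^(-2)) · q^2) / q^5) / q^(-2)) · q^5    [power of a power]
= ((((r^2 · q^(-2)) · q^2) / q^5) / q^(-2)) · q^5    [power of a power]
= q^2r^2    [quotient of powers; product of powers]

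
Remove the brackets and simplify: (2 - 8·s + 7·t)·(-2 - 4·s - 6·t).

-4 + 8·s - 26·t + 32·s^2 + 20·s·t - 42·t^2

(2 - 8·s + 7·t)·(-2 - 4·s - 6·t)
= -4 - 8·s - 12·t + 16·s + 32·s^2 + 48·s·t - 14·t - 28·s·t - 42·t^2    [distributive law]
= -4 + 8·s - 26·t + 32·s^2 + 20·s·t - 42·t^2    [combine like terms]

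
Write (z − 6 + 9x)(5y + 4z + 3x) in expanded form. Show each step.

5yz + 4z^2 + 39xz − 30y − 24z − 18x + 45xy + 27x^2

(z − 6 + 9x)(5y + 4z + 3x)
= 5yz + 4z^2 + 3xz − 30y − 24z − 18x + 45xy + 36xz + 27x^2    [distributive law]
= 5yz + 4z^2 + 39xz − 30y − 24z − 18x + 45xy + 27x^2    [combine like terms]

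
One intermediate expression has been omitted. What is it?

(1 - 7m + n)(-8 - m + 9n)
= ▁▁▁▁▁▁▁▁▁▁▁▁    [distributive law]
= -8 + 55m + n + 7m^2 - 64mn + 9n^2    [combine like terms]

After distributive law, the bracketed line is:

-8 - m + 9n + 56m + 7m^2 - 63mn - 8n - mn + 9n^2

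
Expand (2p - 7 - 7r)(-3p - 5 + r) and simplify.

(2p - 7 - 7r)(-3p - 5 + r)
= -6p² - 10p + 2pr + 21p + 35 - 7r + 21pr + 35r - 7r²    [distributive law]
= -6p² + 11p + 23pr + 35 + 28r - 7r²    [combine like terms]

-6p² + 11p + 23pr + 35 + 28r - 7r²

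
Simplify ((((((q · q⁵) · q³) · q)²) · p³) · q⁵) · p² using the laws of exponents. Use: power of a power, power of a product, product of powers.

p⁵q²⁵

((((((q · q⁵) · q³) · q)²) · p³) · q⁵) · p²
= ((((((q · q⁵) · q³)²) · (q²)) · p³) · q⁵) · p²    [power of a product]
= ((((((q · q⁵)²) · ((q³)²)) · (q²)) · p³) · q⁵) · p²    [power of a product]
= ((((((q²) · ((q⁵)²)) · ((q³)²)) · (q²)) · p³) · q⁵) · p²    [power of a product]
= (((((q² · q¹⁰) · ((q³)²)) · (q²)) · p³) · q⁵) · p²    [power of a power]
= ((((q¹² · ((q³)²)) · (q²)) · p³) · q⁵) · p²    [product of powers]
= ((((q¹² · q⁶) · (q²)) · p³) · q⁵) · p²    [power of a power]
= (((q¹⁸ · (q²)) · p³) · q⁵) · p²    [product of powers]
= ((q²⁰ · p³) · q⁵) · p²    [product of powers]
= p⁵q²⁵    [product of powers]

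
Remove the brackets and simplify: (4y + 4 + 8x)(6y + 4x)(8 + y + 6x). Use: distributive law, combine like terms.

(4y + 4 + 8x)(6y + 4x)(8 + y + 6x)
= (24y^2 + 16xy + 24y + 16x + 48xy + 32x^2)(8 + y + 6x)    [distributive law]
= (24y^2 + 64xy + 24y + 16x + 32x^2)(8 + y + 6x)    [combine like terms]
= 192y^2 + 24y^3 + 144xy^2 + 512xy + 64xy^2 + 384x^2y + 192y + 24y^2 + 144xy + 128x + 16xy + 96x^2 + 256x^2 + 32x^2y + 192x^3    [distributive law]
= 216y^2 + 24y^3 + 208xy^2 + 672xy + 416x^2y + 192y + 128x + 352x^2 + 192x^3    [combine like terms]

216y^2 + 24y^3 + 208xy^2 + 672xy + 416x^2y + 192y + 128x + 352x^2 + 192x^3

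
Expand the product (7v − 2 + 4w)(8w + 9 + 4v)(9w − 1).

(7v − 2 + 4w)(8w + 9 + 4v)(9w − 1)
= (56vw + 63v + 28v^2 − 16w − 18 − 8v + 32w^2 + 36w + 16vw)(9w − 1)    [distributive law]
= (72vw + 55v + 28v^2 + 20w − 18 + 32w^2)(9w − 1)    [combine like terms]
= 648vw^2 − 72vw + 495vw − 55v + 252v^2w − 28v^2 + 180w^2 − 20w − 162w + 18 + 288w^3 − 32w^2    [distributive law]
= 648vw^2 + 423vw − 55v + 252v^2w − 28v^2 + 148w^2 − 182w + 18 + 288w^3    [combine like terms]

648vw^2 + 423vw − 55v + 252v^2w − 28v^2 + 148w^2 − 182w + 18 + 288w^3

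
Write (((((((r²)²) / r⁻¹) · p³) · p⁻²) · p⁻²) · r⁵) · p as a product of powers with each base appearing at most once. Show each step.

r¹⁰

(((((((r²)²) / r⁻¹) · p³) · p⁻²) · p⁻²) · r⁵) · p
= (((((r⁴ / r⁻¹) · p³) · p⁻²) · p⁻²) · r⁵) · p    [power of a power]
= ((((r⁵ · p³) · p⁻²) · p⁻²) · r⁵) · p    [quotient of powers]
= r¹⁰    [product of powers]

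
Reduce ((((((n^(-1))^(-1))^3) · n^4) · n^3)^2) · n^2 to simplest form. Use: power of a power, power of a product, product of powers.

((((((n^(-1))^(-1))^3) · n^4) · n^3)^2) · n^2
= ((((((n^(-1))^(-1))^3) · n^4)^2) · ((n^3)^2)) · n^2    [power of a product]
= ((((((n^(-1))^(-1))^3)^2) · ((n^4)^2)) · ((n^3)^2)) · n^2    [power of a product]
= (((((n^(-1))^(-1))^6) · ((n^4)^2)) · ((n^3)^2)) · n^2    [power of a power]
= ((((n^(-1))^(-6)) · ((n^4)^2)) · ((n^3)^2)) · n^2    [power of a power]
= ((n^6 · ((n^4)^2)) · ((n^3)^2)) · n^2    [power of a power]
= ((n^6 · n^8) · ((n^3)^2)) · n^2    [power of a power]
= (n^14 · ((n^3)^2)) · n^2    [product of powers]
= (n^14 · n^6) · n^2    [power of a power]
= n^20 · n^2    [product of powers]
= n^22    [product of powers]

n^22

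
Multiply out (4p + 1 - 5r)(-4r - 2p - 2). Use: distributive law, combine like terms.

(4p + 1 - 5r)(-4r - 2p - 2)
= -16pr - 8p^2 - 8p - 4r - 2p - 2 + 20r^2 + 10pr + 10r    [distributive law]
= -6pr - 8p^2 - 10p + 6r - 2 + 20r^2    [combine like terms]

-6pr - 8p^2 - 10p + 6r - 2 + 20r^2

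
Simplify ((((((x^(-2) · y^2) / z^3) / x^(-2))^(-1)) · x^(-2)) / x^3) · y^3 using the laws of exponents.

x^(-5)yz^3

((((((x^(-2) · y^2) / z^3) / x^(-2))^(-1)) · x^(-2)) / x^3) · y^3
= ((((((x^(-2) · y^2) / z^3)^(-1)) / ((x^(-2))^(-1))) · x^(-2)) / x^3) · y^3    [power of a quotient]
= ((((((x^(-2) · y^2)^(-1)) / ((z^3)^(-1))) / ((x^(-2))^(-1))) · x^(-2)) / x^3) · y^3    [power of a quotient]
= (((((((x^(-2))^(-1)) · ((y^2)^(-1))) / ((z^3)^(-1))) / ((x^(-2))^(-1))) · x^(-2)) / x^3) · y^3    [power of a product]
= (((((x^2 · ((y^2)^(-1))) / ((z^3)^(-1))) / ((x^(-2))^(-1))) · x^(-2)) / x^3) · y^3    [power of a power]
= (((((x^2 · y^(-2)) / ((z^3)^(-1))) / ((x^(-2))^(-1))) · x^(-2)) / x^3) · y^3    [power of a power]
= (((((x^2 · y^(-2)) / z^(-3)) / ((x^(-2))^(-1))) · x^(-2)) / x^3) · y^3    [power of a power]
= (((((x^2 · y^(-2)) / z^(-3)) / x^2) · x^(-2)) / x^3) · y^3    [power of a power]
= x^(-5)yz^3    [quotient of powers; product of powers]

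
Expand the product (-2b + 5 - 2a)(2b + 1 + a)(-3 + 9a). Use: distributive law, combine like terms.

(-2b + 5 - 2a)(2b + 1 + a)(-3 + 9a)
= (-4b² - 2b - 2ab + 10b + 5 + 5a - 4ab - 2a - 2a²)(-3 + 9a)    [distributive law]
= (-4b² + 8b - 6ab + 5 + 3a - 2a²)(-3 + 9a)    [combine like terms]
= 12b² - 36ab² - 24b + 72ab + 18ab - 54a²b - 15 + 45a - 9a + 27a² + 6a² - 18a³    [distributive law]
= 12b² - 36ab² - 24b + 90ab - 54a²b - 15 + 36a + 33a² - 18a³    [combine like terms]

12b² - 36ab² - 24b + 90ab - 54a²b - 15 + 36a + 33a² - 18a³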